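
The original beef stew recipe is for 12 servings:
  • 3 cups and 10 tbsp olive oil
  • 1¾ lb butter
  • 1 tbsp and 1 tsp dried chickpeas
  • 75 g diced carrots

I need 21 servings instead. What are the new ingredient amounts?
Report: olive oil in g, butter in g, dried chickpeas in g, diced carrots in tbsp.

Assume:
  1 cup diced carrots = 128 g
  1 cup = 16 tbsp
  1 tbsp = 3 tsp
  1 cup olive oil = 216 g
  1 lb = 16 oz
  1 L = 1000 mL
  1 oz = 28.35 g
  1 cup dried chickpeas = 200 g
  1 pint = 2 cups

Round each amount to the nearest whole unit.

Scaling factor: 21/12 = 7/4 = 1.75.
olive oil: (3 cup + 10 tbsp = 3.625 cup) × 7/4 × 216 g/cup ≈ 1370 g
butter: 1.75 lb × 7/4 × 16 oz/lb × 28.35 g/oz ≈ 1389 g
dried chickpeas: (1 tbsp + 1 tsp = 4/3 tbsp) × 7/4 ÷ 16 tbsp/cup × 200 g/cup ≈ 29 g
diced carrots: 75 g × 7/4 ÷ 128 g/cup × 16 tbsp/cup ≈ 16 tbsp

olive oil: 1370 g; butter: 1389 g; dried chickpeas: 29 g; diced carrots: 16 tbsp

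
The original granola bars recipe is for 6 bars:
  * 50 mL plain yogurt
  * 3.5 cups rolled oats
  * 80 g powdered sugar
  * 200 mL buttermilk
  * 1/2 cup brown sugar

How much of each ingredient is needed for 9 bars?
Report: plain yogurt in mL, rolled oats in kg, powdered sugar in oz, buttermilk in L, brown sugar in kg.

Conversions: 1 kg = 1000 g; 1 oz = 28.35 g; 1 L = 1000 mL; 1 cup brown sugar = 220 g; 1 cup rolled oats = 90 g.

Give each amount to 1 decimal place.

Scaling factor: 9/6 = 3/2 = 1.5.
plain yogurt: 50 mL × 3/2 = 75.0 mL
rolled oats: 3.5 cup × 3/2 × 90 g/cup ÷ 1000 g/kg ≈ 0.5 kg
powdered sugar: 80 g × 3/2 ÷ 28.35 g/oz ≈ 4.2 oz
buttermilk: 200 mL × 3/2 ÷ 1000 mL/L = 0.3 L
brown sugar: 0.5 cup × 3/2 × 220 g/cup ÷ 1000 g/kg ≈ 0.2 kg

plain yogurt: 75.0 mL; rolled oats: 0.5 kg; powdered sugar: 4.2 oz; buttermilk: 0.3 L; brown sugar: 0.2 kg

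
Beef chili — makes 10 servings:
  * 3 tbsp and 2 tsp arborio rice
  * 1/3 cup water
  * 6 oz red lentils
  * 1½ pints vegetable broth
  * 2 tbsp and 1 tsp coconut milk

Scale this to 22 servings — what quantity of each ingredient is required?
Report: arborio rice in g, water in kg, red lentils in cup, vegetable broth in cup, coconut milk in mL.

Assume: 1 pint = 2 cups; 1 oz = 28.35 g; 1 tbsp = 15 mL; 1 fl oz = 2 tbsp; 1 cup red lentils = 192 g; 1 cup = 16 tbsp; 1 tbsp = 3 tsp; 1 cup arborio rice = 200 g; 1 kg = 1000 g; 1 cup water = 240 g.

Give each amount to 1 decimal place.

arborio rice: 100.8 g; water: 0.2 kg; red lentils: 1.9 cup; vegetable broth: 6.6 cup; coconut milk: 77.0 mL

Scaling factor: 22/10 = 11/5 = 2.2.
arborio rice: (3 tbsp + 2 tsp = 11/3 tbsp) × 11/5 ÷ 16 tbsp/cup × 200 g/cup ≈ 100.8 g
water: 1/3 cup × 11/5 × 240 g/cup ÷ 1000 g/kg ≈ 0.2 kg
red lentils: 6 oz × 11/5 × 28.35 g/oz ÷ 192 g/cup ≈ 1.9 cup
vegetable broth: 1.5 pint × 11/5 × 2 cup/pint = 6.6 cup
coconut milk: (2 tbsp + 1 tsp = 7/3 tbsp) × 11/5 × 15 mL/tbsp = 77.0 mL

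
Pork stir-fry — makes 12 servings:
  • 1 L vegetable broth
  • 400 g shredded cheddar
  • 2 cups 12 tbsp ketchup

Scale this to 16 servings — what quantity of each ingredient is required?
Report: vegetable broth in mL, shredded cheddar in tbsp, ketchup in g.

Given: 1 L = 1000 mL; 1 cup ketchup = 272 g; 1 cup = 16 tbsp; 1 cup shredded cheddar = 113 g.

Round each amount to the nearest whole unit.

vegetable broth: 1333 mL; shredded cheddar: 76 tbsp; ketchup: 997 g

Scaling factor: 16/12 = 4/3.
vegetable broth: 1 L × 4/3 × 1000 mL/L ≈ 1333 mL
shredded cheddar: 400 g × 4/3 ÷ 113 g/cup × 16 tbsp/cup ≈ 76 tbsp
ketchup: (2 cup + 12 tbsp = 2.75 cup) × 4/3 × 272 g/cup ≈ 997 g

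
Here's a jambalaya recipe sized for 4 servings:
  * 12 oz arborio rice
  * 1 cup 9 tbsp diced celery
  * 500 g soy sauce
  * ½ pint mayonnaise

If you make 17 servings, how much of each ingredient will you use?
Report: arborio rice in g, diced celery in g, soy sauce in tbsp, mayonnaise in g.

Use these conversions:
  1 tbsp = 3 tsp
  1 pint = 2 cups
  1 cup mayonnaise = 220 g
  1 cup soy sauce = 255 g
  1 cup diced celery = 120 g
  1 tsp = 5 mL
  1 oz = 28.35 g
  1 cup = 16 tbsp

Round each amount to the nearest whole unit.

arborio rice: 1446 g; diced celery: 797 g; soy sauce: 133 tbsp; mayonnaise: 935 g

Scaling factor: 17/4 = 4.25.
arborio rice: 12 oz × 17/4 × 28.35 g/oz ≈ 1446 g
diced celery: (1 cup + 9 tbsp = 1.5625 cup) × 17/4 × 120 g/cup ≈ 797 g
soy sauce: 500 g × 17/4 ÷ 255 g/cup × 16 tbsp/cup ≈ 133 tbsp
mayonnaise: 0.5 pint × 17/4 × 2 cup/pint × 220 g/cup = 935 g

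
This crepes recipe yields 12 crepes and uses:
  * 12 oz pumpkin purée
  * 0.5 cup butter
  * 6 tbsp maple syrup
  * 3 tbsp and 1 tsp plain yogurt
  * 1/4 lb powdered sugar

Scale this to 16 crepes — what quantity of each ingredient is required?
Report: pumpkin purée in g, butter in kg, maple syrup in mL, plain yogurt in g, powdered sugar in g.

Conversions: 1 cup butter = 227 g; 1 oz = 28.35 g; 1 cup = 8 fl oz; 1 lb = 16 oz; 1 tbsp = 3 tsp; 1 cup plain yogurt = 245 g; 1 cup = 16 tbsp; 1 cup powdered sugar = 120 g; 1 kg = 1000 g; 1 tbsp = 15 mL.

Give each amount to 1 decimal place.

pumpkin purée: 453.6 g; butter: 0.2 kg; maple syrup: 120.0 mL; plain yogurt: 68.1 g; powdered sugar: 151.2 g

Scaling factor: 16/12 = 4/3.
pumpkin purée: 12 oz × 4/3 × 28.35 g/oz = 453.6 g
butter: 0.5 cup × 4/3 × 227 g/cup ÷ 1000 g/kg ≈ 0.2 kg
maple syrup: 6 tbsp × 4/3 × 15 mL/tbsp = 120.0 mL
plain yogurt: (3 tbsp + 1 tsp = 10/3 tbsp) × 4/3 ÷ 16 tbsp/cup × 245 g/cup ≈ 68.1 g
powdered sugar: 0.25 lb × 4/3 × 16 oz/lb × 28.35 g/oz = 151.2 g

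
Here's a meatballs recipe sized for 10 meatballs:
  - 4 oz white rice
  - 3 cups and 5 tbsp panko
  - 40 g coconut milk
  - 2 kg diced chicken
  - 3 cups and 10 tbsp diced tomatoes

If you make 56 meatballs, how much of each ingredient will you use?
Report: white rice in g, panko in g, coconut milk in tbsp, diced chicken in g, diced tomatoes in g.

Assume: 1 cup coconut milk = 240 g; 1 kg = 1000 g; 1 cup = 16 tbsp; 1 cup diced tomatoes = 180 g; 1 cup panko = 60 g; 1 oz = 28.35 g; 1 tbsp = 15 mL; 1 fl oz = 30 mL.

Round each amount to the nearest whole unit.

Scaling factor: 56/10 = 28/5 = 5.6.
white rice: 4 oz × 28/5 × 28.35 g/oz ≈ 635 g
panko: (3 cup + 5 tbsp = 3.3125 cup) × 28/5 × 60 g/cup = 1113 g
coconut milk: 40 g × 28/5 ÷ 240 g/cup × 16 tbsp/cup ≈ 15 tbsp
diced chicken: 2 kg × 28/5 × 1000 g/kg = 11200 g
diced tomatoes: (3 cup + 10 tbsp = 3.625 cup) × 28/5 × 180 g/cup = 3654 g

white rice: 635 g; panko: 1113 g; coconut milk: 15 tbsp; diced chicken: 11200 g; diced tomatoes: 3654 g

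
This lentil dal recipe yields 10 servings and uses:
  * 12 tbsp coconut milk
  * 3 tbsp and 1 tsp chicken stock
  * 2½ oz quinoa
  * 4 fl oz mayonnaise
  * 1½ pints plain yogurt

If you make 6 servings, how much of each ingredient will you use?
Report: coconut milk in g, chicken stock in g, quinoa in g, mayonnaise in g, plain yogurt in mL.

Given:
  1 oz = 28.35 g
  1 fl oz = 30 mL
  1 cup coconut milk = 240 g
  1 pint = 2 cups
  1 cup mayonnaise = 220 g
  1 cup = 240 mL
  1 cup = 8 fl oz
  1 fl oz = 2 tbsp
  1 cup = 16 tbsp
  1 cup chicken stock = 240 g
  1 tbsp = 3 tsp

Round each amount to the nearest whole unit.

coconut milk: 108 g; chicken stock: 30 g; quinoa: 43 g; mayonnaise: 66 g; plain yogurt: 432 mL

Scaling factor: 6/10 = 3/5 = 0.6.
coconut milk: 12 tbsp × 3/5 ÷ 16 tbsp/cup × 240 g/cup = 108 g
chicken stock: (3 tbsp + 1 tsp = 10/3 tbsp) × 3/5 ÷ 16 tbsp/cup × 240 g/cup = 30 g
quinoa: 2.5 oz × 3/5 × 28.35 g/oz ≈ 43 g
mayonnaise: 4 fl oz × 3/5 ÷ 8 fl oz/cup × 220 g/cup = 66 g
plain yogurt: 1.5 pint × 3/5 × 2 cup/pint × 240 mL/cup = 432 mL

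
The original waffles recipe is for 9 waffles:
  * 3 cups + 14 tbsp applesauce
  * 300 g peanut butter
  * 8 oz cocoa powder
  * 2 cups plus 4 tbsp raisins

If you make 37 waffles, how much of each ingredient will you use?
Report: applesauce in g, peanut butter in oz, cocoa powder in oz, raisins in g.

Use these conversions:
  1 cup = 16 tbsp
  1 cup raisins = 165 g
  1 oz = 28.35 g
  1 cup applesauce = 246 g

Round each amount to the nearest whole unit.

applesauce: 3919 g; peanut butter: 44 oz; cocoa powder: 33 oz; raisins: 1526 g

Scaling factor: 37/9.
applesauce: (3 cup + 14 tbsp = 3.875 cup) × 37/9 × 246 g/cup ≈ 3919 g
peanut butter: 300 g × 37/9 ÷ 28.35 g/oz ≈ 44 oz
cocoa powder: 8 oz × 37/9 ≈ 33 oz
raisins: (2 cup + 4 tbsp = 2.25 cup) × 37/9 × 165 g/cup ≈ 1526 g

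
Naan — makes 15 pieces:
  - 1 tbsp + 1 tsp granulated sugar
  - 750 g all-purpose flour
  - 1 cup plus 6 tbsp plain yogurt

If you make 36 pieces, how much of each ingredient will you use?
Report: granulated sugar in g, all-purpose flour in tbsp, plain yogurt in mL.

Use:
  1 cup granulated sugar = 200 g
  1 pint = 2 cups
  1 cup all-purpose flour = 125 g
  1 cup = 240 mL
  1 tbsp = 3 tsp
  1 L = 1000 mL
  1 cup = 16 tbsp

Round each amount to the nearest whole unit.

granulated sugar: 40 g; all-purpose flour: 230 tbsp; plain yogurt: 792 mL

Scaling factor: 36/15 = 12/5 = 2.4.
granulated sugar: (1 tbsp + 1 tsp = 4/3 tbsp) × 12/5 ÷ 16 tbsp/cup × 200 g/cup = 40 g
all-purpose flour: 750 g × 12/5 ÷ 125 g/cup × 16 tbsp/cup ≈ 230 tbsp
plain yogurt: (1 cup + 6 tbsp = 1.375 cup) × 12/5 × 240 mL/cup = 792 mL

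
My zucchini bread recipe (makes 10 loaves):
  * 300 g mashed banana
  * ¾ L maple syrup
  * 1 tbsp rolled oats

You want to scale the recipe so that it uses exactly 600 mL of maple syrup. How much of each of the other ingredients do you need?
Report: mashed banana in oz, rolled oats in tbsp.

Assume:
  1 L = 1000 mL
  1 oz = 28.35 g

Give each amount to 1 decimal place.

The original recipe has 750 mL of maple syrup, so the scaling factor is 600 ÷ 750 = 4/5 = 0.8.
mashed banana: 300 g × 4/5 ÷ 28.35 g/oz ≈ 8.5 oz
rolled oats: 1 tbsp × 4/5 = 0.8 tbsp

mashed banana: 8.5 oz; rolled oats: 0.8 tbsp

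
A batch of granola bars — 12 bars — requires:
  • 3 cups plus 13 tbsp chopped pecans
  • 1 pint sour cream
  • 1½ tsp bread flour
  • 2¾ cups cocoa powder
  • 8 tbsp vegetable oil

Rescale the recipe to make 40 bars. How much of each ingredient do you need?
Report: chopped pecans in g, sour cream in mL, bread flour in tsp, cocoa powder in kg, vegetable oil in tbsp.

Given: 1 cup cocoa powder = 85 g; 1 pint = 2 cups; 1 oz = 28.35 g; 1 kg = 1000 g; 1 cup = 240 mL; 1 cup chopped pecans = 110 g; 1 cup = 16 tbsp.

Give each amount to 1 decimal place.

Scaling factor: 40/12 = 10/3.
chopped pecans: (3 cup + 13 tbsp = 3.8125 cup) × 10/3 × 110 g/cup ≈ 1397.9 g
sour cream: 1 pint × 10/3 × 2 cup/pint × 240 mL/cup = 1600.0 mL
bread flour: 1.5 tsp × 10/3 = 5.0 tsp
cocoa powder: 2.75 cup × 10/3 × 85 g/cup ÷ 1000 g/kg ≈ 0.8 kg
vegetable oil: 8 tbsp × 10/3 ≈ 26.7 tbsp

chopped pecans: 1397.9 g; sour cream: 1600.0 mL; bread flour: 5.0 tsp; cocoa powder: 0.8 kg; vegetable oil: 26.7 tbsp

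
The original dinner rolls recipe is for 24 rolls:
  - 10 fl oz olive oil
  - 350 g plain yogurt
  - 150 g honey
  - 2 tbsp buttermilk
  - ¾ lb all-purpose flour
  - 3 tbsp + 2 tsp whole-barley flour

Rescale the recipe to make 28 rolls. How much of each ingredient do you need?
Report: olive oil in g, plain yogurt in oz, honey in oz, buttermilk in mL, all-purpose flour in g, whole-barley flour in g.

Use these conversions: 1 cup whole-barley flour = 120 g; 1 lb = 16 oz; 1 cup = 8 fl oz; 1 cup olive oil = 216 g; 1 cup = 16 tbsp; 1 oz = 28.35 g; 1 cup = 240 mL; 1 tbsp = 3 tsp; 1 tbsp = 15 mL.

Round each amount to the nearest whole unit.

olive oil: 315 g; plain yogurt: 14 oz; honey: 6 oz; buttermilk: 35 mL; all-purpose flour: 397 g; whole-barley flour: 32 g

Scaling factor: 28/24 = 7/6.
olive oil: 10 fl oz × 7/6 ÷ 8 fl oz/cup × 216 g/cup = 315 g
plain yogurt: 350 g × 7/6 ÷ 28.35 g/oz ≈ 14 oz
honey: 150 g × 7/6 ÷ 28.35 g/oz ≈ 6 oz
buttermilk: 2 tbsp × 7/6 × 15 mL/tbsp = 35 mL
all-purpose flour: 0.75 lb × 7/6 × 16 oz/lb × 28.35 g/oz ≈ 397 g
whole-barley flour: (3 tbsp + 2 tsp = 11/3 tbsp) × 7/6 ÷ 16 tbsp/cup × 120 g/cup ≈ 32 g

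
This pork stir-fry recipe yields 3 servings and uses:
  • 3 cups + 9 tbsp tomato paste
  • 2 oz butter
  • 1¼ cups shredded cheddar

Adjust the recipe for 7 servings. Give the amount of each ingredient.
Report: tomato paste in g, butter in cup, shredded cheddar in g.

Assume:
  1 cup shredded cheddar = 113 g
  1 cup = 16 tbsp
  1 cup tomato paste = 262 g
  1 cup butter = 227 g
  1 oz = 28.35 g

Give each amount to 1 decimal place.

Scaling factor: 7/3.
tomato paste: (3 cup + 9 tbsp = 3.5625 cup) × 7/3 × 262 g/cup ≈ 2177.9 g
butter: 2 oz × 7/3 × 28.35 g/oz ÷ 227 g/cup ≈ 0.6 cup
shredded cheddar: 1.25 cup × 7/3 × 113 g/cup ≈ 329.6 g

tomato paste: 2177.9 g; butter: 0.6 cup; shredded cheddar: 329.6 g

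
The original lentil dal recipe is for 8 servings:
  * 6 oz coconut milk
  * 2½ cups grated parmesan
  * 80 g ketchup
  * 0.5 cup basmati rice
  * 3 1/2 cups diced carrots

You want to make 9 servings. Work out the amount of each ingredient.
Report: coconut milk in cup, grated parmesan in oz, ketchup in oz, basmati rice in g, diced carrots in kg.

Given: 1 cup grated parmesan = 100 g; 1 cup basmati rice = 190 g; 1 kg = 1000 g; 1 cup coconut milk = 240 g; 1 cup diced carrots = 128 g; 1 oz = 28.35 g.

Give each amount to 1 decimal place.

coconut milk: 0.8 cup; grated parmesan: 9.9 oz; ketchup: 3.2 oz; basmati rice: 106.9 g; diced carrots: 0.5 kg

Scaling factor: 9/8 = 1.125.
coconut milk: 6 oz × 9/8 × 28.35 g/oz ÷ 240 g/cup ≈ 0.8 cup
grated parmesan: 2.5 cup × 9/8 × 100 g/cup ÷ 28.35 g/oz ≈ 9.9 oz
ketchup: 80 g × 9/8 ÷ 28.35 g/oz ≈ 3.2 oz
basmati rice: 0.5 cup × 9/8 × 190 g/cup ≈ 106.9 g
diced carrots: 3.5 cup × 9/8 × 128 g/cup ÷ 1000 g/kg ≈ 0.5 kg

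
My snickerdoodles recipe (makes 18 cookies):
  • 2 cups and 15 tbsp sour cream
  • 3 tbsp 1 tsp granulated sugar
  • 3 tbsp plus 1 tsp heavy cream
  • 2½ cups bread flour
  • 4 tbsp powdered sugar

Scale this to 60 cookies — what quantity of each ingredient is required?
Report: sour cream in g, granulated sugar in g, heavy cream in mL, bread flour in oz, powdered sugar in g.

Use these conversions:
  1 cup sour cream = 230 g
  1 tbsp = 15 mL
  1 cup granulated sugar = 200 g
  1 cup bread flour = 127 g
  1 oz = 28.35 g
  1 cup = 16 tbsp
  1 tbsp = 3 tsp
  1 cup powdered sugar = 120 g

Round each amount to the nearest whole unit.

sour cream: 2252 g; granulated sugar: 139 g; heavy cream: 167 mL; bread flour: 37 oz; powdered sugar: 100 g

Scaling factor: 60/18 = 10/3.
sour cream: (2 cup + 15 tbsp = 2.9375 cup) × 10/3 × 230 g/cup ≈ 2252 g
granulated sugar: (3 tbsp + 1 tsp = 10/3 tbsp) × 10/3 ÷ 16 tbsp/cup × 200 g/cup ≈ 139 g
heavy cream: (3 tbsp + 1 tsp = 10/3 tbsp) × 10/3 × 15 mL/tbsp ≈ 167 mL
bread flour: 2.5 cup × 10/3 × 127 g/cup ÷ 28.35 g/oz ≈ 37 oz
powdered sugar: 4 tbsp × 10/3 ÷ 16 tbsp/cup × 120 g/cup = 100 g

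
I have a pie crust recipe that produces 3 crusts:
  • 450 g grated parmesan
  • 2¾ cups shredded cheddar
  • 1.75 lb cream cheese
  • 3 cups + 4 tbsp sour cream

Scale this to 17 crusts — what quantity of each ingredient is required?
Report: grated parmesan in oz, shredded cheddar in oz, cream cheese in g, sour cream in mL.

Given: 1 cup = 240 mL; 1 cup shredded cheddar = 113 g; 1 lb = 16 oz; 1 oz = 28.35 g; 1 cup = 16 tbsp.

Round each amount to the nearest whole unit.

grated parmesan: 90 oz; shredded cheddar: 62 oz; cream cheese: 4498 g; sour cream: 4420 mL

Scaling factor: 17/3.
grated parmesan: 450 g × 17/3 ÷ 28.35 g/oz ≈ 90 oz
shredded cheddar: 2.75 cup × 17/3 × 113 g/cup ÷ 28.35 g/oz ≈ 62 oz
cream cheese: 1.75 lb × 17/3 × 16 oz/lb × 28.35 g/oz ≈ 4498 g
sour cream: (3 cup + 4 tbsp = 3.25 cup) × 17/3 × 240 mL/cup = 4420 mL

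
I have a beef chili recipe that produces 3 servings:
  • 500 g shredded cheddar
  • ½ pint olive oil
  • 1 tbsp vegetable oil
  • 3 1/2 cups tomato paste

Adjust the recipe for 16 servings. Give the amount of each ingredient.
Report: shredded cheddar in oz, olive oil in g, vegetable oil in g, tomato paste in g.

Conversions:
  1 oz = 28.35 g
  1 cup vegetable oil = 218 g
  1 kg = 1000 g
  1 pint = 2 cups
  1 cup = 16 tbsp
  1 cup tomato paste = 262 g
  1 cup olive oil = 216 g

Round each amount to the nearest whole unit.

Scaling factor: 16/3.
shredded cheddar: 500 g × 16/3 ÷ 28.35 g/oz ≈ 94 oz
olive oil: 0.5 pint × 16/3 × 2 cup/pint × 216 g/cup = 1152 g
vegetable oil: 1 tbsp × 16/3 ÷ 16 tbsp/cup × 218 g/cup ≈ 73 g
tomato paste: 3.5 cup × 16/3 × 262 g/cup ≈ 4891 g

shredded cheddar: 94 oz; olive oil: 1152 g; vegetable oil: 73 g; tomato paste: 4891 g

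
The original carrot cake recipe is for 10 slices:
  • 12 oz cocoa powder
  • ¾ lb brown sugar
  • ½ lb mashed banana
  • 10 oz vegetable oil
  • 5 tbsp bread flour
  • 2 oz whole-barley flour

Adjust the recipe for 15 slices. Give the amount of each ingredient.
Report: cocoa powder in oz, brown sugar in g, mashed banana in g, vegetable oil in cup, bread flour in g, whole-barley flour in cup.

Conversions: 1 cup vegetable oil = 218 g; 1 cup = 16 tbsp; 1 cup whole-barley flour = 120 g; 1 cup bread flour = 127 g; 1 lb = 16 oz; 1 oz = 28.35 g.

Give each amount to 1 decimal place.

cocoa powder: 18.0 oz; brown sugar: 510.3 g; mashed banana: 340.2 g; vegetable oil: 2.0 cup; bread flour: 59.5 g; whole-barley flour: 0.7 cup

Scaling factor: 15/10 = 3/2 = 1.5.
cocoa powder: 12 oz × 3/2 = 18.0 oz
brown sugar: 0.75 lb × 3/2 × 16 oz/lb × 28.35 g/oz = 510.3 g
mashed banana: 0.5 lb × 3/2 × 16 oz/lb × 28.35 g/oz = 340.2 g
vegetable oil: 10 oz × 3/2 × 28.35 g/oz ÷ 218 g/cup ≈ 2.0 cup
bread flour: 5 tbsp × 3/2 ÷ 16 tbsp/cup × 127 g/cup ≈ 59.5 g
whole-barley flour: 2 oz × 3/2 × 28.35 g/oz ÷ 120 g/cup ≈ 0.7 cup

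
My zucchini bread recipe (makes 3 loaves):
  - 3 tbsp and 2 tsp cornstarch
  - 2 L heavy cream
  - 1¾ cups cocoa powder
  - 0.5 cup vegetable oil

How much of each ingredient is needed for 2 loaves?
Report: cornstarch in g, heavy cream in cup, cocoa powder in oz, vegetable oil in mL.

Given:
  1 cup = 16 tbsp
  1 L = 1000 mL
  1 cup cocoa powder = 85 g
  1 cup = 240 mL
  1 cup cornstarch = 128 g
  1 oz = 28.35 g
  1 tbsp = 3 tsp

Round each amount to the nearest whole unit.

Scaling factor: 2/3.
cornstarch: (3 tbsp + 2 tsp = 11/3 tbsp) × 2/3 ÷ 16 tbsp/cup × 128 g/cup ≈ 20 g
heavy cream: 2 L × 2/3 × 1000 mL/L ÷ 240 mL/cup ≈ 6 cup
cocoa powder: 1.75 cup × 2/3 × 85 g/cup ÷ 28.35 g/oz ≈ 3 oz
vegetable oil: 0.5 cup × 2/3 × 240 mL/cup = 80 mL

cornstarch: 20 g; heavy cream: 6 cup; cocoa powder: 3 oz; vegetable oil: 80 mL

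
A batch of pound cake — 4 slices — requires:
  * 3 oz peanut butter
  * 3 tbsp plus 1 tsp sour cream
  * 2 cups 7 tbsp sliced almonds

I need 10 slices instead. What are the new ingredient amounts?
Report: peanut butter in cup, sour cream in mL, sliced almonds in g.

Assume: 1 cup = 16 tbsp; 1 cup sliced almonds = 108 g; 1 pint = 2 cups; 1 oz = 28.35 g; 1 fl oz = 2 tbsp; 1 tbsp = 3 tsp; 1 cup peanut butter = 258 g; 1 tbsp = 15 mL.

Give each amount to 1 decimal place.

peanut butter: 0.8 cup; sour cream: 125.0 mL; sliced almonds: 658.1 g

Scaling factor: 10/4 = 5/2 = 2.5.
peanut butter: 3 oz × 5/2 × 28.35 g/oz ÷ 258 g/cup ≈ 0.8 cup
sour cream: (3 tbsp + 1 tsp = 10/3 tbsp) × 5/2 × 15 mL/tbsp = 125.0 mL
sliced almonds: (2 cup + 7 tbsp = 2.4375 cup) × 5/2 × 108 g/cup ≈ 658.1 g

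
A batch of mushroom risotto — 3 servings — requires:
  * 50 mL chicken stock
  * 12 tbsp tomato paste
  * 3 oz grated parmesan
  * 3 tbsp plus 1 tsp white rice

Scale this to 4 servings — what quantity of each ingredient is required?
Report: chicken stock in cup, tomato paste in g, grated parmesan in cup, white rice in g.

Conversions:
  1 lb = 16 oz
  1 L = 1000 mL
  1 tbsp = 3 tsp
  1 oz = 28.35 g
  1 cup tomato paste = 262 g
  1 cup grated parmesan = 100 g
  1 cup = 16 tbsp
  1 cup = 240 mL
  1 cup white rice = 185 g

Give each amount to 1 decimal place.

chicken stock: 0.3 cup; tomato paste: 262.0 g; grated parmesan: 1.1 cup; white rice: 51.4 g

Scaling factor: 4/3.
chicken stock: 50 mL × 4/3 ÷ 240 mL/cup ≈ 0.3 cup
tomato paste: 12 tbsp × 4/3 ÷ 16 tbsp/cup × 262 g/cup = 262.0 g
grated parmesan: 3 oz × 4/3 × 28.35 g/oz ÷ 100 g/cup ≈ 1.1 cup
white rice: (3 tbsp + 1 tsp = 10/3 tbsp) × 4/3 ÷ 16 tbsp/cup × 185 g/cup ≈ 51.4 g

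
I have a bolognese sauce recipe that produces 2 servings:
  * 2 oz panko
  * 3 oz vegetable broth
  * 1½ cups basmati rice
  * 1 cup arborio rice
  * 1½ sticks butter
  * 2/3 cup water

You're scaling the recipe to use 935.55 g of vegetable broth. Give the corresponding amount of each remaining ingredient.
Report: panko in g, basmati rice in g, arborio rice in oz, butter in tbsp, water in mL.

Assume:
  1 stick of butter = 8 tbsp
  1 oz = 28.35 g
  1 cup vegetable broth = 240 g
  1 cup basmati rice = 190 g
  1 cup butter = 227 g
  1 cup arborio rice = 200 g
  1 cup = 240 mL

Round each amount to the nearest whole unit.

panko: 624 g; basmati rice: 3135 g; arborio rice: 78 oz; butter: 132 tbsp; water: 1760 mL

The original recipe has 85.05 g of vegetable broth, so the scaling factor is 935.55 ÷ 85.05 = 11.
panko: 2 oz × 11 × 28.35 g/oz ≈ 624 g
basmati rice: 1.5 cup × 11 × 190 g/cup = 3135 g
arborio rice: 1 cup × 11 × 200 g/cup ÷ 28.35 g/oz ≈ 78 oz
butter: 1.5 stick × 11 × 8 tbsp/stick = 132 tbsp
water: 2/3 cup × 11 × 240 mL/cup = 1760 mL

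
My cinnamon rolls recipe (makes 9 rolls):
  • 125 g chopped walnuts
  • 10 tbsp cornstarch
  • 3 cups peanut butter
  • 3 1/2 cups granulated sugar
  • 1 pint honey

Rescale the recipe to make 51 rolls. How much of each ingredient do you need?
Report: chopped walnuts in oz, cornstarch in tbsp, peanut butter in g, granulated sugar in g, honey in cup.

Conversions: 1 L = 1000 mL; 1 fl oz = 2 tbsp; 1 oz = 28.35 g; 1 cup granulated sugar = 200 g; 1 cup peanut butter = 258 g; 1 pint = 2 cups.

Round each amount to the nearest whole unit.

Scaling factor: 51/9 = 17/3.
chopped walnuts: 125 g × 17/3 ÷ 28.35 g/oz ≈ 25 oz
cornstarch: 10 tbsp × 17/3 ≈ 57 tbsp
peanut butter: 3 cup × 17/3 × 258 g/cup = 4386 g
granulated sugar: 3.5 cup × 17/3 × 200 g/cup ≈ 3967 g
honey: 1 pint × 17/3 × 2 cup/pint ≈ 11 cup

chopped walnuts: 25 oz; cornstarch: 57 tbsp; peanut butter: 4386 g; granulated sugar: 3967 g; honey: 11 cup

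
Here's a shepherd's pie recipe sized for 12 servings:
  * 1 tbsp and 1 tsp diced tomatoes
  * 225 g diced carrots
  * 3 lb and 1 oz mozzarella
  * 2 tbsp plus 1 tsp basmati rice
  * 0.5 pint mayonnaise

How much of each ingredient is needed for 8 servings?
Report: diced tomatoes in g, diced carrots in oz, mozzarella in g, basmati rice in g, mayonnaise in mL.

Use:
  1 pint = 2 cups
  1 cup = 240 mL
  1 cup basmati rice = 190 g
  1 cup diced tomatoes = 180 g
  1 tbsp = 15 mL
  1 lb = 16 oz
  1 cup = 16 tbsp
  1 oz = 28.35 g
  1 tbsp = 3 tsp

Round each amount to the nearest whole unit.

diced tomatoes: 10 g; diced carrots: 5 oz; mozzarella: 926 g; basmati rice: 18 g; mayonnaise: 160 mL

Scaling factor: 8/12 = 2/3.
diced tomatoes: (1 tbsp + 1 tsp = 4/3 tbsp) × 2/3 ÷ 16 tbsp/cup × 180 g/cup = 10 g
diced carrots: 225 g × 2/3 ÷ 28.35 g/oz ≈ 5 oz
mozzarella: (3 lb + 1 oz = 3.0625 lb) × 2/3 × 16 oz/lb × 28.35 g/oz ≈ 926 g
basmati rice: (2 tbsp + 1 tsp = 7/3 tbsp) × 2/3 ÷ 16 tbsp/cup × 190 g/cup ≈ 18 g
mayonnaise: 0.5 pint × 2/3 × 2 cup/pint × 240 mL/cup = 160 mL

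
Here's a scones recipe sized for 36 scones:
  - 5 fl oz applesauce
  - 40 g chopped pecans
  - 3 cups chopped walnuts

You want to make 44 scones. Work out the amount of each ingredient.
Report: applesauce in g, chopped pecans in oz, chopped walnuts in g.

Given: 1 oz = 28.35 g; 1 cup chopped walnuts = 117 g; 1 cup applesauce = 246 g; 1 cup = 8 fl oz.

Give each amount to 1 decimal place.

Scaling factor: 44/36 = 11/9.
applesauce: 5 fl oz × 11/9 ÷ 8 fl oz/cup × 246 g/cup ≈ 187.9 g
chopped pecans: 40 g × 11/9 ÷ 28.35 g/oz ≈ 1.7 oz
chopped walnuts: 3 cup × 11/9 × 117 g/cup = 429.0 g

applesauce: 187.9 g; chopped pecans: 1.7 oz; chopped walnuts: 429.0 g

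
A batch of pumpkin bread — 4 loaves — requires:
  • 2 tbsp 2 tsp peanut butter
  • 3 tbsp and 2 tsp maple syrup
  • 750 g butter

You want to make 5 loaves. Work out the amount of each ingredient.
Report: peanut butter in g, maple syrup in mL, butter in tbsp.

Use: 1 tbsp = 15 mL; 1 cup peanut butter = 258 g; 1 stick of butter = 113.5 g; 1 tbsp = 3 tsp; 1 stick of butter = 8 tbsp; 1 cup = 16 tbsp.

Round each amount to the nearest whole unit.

Scaling factor: 5/4 = 1.25.
peanut butter: (2 tbsp + 2 tsp = 8/3 tbsp) × 5/4 ÷ 16 tbsp/cup × 258 g/cup ≈ 54 g
maple syrup: (3 tbsp + 2 tsp = 11/3 tbsp) × 5/4 × 15 mL/tbsp ≈ 69 mL
butter: 750 g × 5/4 ÷ 113.5 g/stick × 8 tbsp/stick ≈ 66 tbsp

peanut butter: 54 g; maple syrup: 69 mL; butter: 66 tbsp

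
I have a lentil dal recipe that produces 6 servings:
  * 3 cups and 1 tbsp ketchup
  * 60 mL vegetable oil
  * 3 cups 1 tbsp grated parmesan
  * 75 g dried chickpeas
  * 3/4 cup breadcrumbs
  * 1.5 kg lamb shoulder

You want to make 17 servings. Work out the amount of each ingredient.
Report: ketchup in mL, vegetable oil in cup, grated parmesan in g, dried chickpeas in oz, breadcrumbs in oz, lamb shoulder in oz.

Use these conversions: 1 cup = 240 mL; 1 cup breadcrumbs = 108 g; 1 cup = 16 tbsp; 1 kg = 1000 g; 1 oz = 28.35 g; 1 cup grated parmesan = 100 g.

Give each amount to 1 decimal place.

ketchup: 2082.5 mL; vegetable oil: 0.7 cup; grated parmesan: 867.7 g; dried chickpeas: 7.5 oz; breadcrumbs: 8.1 oz; lamb shoulder: 149.9 oz

Scaling factor: 17/6.
ketchup: (3 cup + 1 tbsp = 3.0625 cup) × 17/6 × 240 mL/cup = 2082.5 mL
vegetable oil: 60 mL × 17/6 ÷ 240 mL/cup ≈ 0.7 cup
grated parmesan: (3 cup + 1 tbsp = 3.0625 cup) × 17/6 × 100 g/cup ≈ 867.7 g
dried chickpeas: 75 g × 17/6 ÷ 28.35 g/oz ≈ 7.5 oz
breadcrumbs: 0.75 cup × 17/6 × 108 g/cup ÷ 28.35 g/oz ≈ 8.1 oz
lamb shoulder: 1.5 kg × 17/6 × 1000 g/kg ÷ 28.35 g/oz ≈ 149.9 oz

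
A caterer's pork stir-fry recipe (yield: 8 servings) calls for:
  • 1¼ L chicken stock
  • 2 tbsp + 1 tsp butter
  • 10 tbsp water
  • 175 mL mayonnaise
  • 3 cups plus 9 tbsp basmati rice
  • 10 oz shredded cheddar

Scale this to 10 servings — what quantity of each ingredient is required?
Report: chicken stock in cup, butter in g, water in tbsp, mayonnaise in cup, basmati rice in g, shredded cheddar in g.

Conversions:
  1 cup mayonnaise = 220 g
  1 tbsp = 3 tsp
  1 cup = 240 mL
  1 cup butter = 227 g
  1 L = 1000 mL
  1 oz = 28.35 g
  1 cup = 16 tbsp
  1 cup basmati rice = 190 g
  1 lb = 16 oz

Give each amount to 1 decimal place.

Scaling factor: 10/8 = 5/4 = 1.25.
chicken stock: 1.25 L × 5/4 × 1000 mL/L ÷ 240 mL/cup ≈ 6.5 cup
butter: (2 tbsp + 1 tsp = 7/3 tbsp) × 5/4 ÷ 16 tbsp/cup × 227 g/cup ≈ 41.4 g
water: 10 tbsp × 5/4 = 12.5 tbsp
mayonnaise: 175 mL × 5/4 ÷ 240 mL/cup ≈ 0.9 cup
basmati rice: (3 cup + 9 tbsp = 3.5625 cup) × 5/4 × 190 g/cup ≈ 846.1 g
shredded cheddar: 10 oz × 5/4 × 28.35 g/oz ≈ 354.4 g

chicken stock: 6.5 cup; butter: 41.4 g; water: 12.5 tbsp; mayonnaise: 0.9 cup; basmati rice: 846.1 g; shredded cheddar: 354.4 g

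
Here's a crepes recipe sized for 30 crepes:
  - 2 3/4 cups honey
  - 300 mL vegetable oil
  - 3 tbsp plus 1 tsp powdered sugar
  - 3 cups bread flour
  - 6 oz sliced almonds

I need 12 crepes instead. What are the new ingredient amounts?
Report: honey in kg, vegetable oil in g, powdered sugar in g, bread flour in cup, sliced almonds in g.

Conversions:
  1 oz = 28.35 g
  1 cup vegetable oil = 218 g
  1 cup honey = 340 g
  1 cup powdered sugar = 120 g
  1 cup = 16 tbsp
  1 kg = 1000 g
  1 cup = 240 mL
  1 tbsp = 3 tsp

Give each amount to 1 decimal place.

honey: 0.4 kg; vegetable oil: 109.0 g; powdered sugar: 10.0 g; bread flour: 1.2 cup; sliced almonds: 68.0 g

Scaling factor: 12/30 = 2/5 = 0.4.
honey: 2.75 cup × 2/5 × 340 g/cup ÷ 1000 g/kg ≈ 0.4 kg
vegetable oil: 300 mL × 2/5 ÷ 240 mL/cup × 218 g/cup = 109.0 g
powdered sugar: (3 tbsp + 1 tsp = 10/3 tbsp) × 2/5 ÷ 16 tbsp/cup × 120 g/cup = 10.0 g
bread flour: 3 cup × 2/5 = 1.2 cup
sliced almonds: 6 oz × 2/5 × 28.35 g/oz ≈ 68.0 g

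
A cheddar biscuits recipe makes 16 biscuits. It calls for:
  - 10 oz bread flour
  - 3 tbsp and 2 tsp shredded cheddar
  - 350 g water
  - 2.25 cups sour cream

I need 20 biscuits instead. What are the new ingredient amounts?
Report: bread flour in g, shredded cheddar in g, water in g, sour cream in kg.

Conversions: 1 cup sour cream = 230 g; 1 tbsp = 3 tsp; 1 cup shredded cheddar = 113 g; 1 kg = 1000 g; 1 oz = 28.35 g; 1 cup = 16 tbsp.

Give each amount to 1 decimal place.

bread flour: 354.4 g; shredded cheddar: 32.4 g; water: 437.5 g; sour cream: 0.6 kg

Scaling factor: 20/16 = 5/4 = 1.25.
bread flour: 10 oz × 5/4 × 28.35 g/oz ≈ 354.4 g
shredded cheddar: (3 tbsp + 2 tsp = 11/3 tbsp) × 5/4 ÷ 16 tbsp/cup × 113 g/cup ≈ 32.4 g
water: 350 g × 5/4 = 437.5 g
sour cream: 2.25 cup × 5/4 × 230 g/cup ÷ 1000 g/kg ≈ 0.6 kg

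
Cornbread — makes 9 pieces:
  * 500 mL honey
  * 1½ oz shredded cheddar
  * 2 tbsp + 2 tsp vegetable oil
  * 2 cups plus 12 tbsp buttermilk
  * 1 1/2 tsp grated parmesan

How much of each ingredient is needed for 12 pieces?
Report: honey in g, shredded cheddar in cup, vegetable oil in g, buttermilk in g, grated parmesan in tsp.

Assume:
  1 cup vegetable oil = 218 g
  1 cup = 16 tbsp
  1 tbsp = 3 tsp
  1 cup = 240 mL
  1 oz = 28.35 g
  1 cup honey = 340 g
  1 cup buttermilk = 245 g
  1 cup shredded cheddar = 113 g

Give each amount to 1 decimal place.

Scaling factor: 12/9 = 4/3.
honey: 500 mL × 4/3 ÷ 240 mL/cup × 340 g/cup ≈ 944.4 g
shredded cheddar: 1.5 oz × 4/3 × 28.35 g/oz ÷ 113 g/cup ≈ 0.5 cup
vegetable oil: (2 tbsp + 2 tsp = 8/3 tbsp) × 4/3 ÷ 16 tbsp/cup × 218 g/cup ≈ 48.4 g
buttermilk: (2 cup + 12 tbsp = 2.75 cup) × 4/3 × 245 g/cup ≈ 898.3 g
grated parmesan: 1.5 tsp × 4/3 = 2.0 tsp

honey: 944.4 g; shredded cheddar: 0.5 cup; vegetable oil: 48.4 g; buttermilk: 898.3 g; grated parmesan: 2.0 tsp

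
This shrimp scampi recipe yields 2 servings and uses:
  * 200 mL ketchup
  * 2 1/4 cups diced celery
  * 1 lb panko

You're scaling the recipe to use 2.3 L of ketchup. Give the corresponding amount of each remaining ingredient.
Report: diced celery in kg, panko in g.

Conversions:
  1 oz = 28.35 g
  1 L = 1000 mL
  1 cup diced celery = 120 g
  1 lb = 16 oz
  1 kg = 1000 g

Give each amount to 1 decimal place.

The original recipe has 0.2 L of ketchup, so the scaling factor is 2.3 ÷ 0.2 = 23/2 = 11.5.
diced celery: 2.25 cup × 23/2 × 120 g/cup ÷ 1000 g/kg ≈ 3.1 kg
panko: 1 lb × 23/2 × 16 oz/lb × 28.35 g/oz = 5216.4 g

diced celery: 3.1 kg; panko: 5216.4 g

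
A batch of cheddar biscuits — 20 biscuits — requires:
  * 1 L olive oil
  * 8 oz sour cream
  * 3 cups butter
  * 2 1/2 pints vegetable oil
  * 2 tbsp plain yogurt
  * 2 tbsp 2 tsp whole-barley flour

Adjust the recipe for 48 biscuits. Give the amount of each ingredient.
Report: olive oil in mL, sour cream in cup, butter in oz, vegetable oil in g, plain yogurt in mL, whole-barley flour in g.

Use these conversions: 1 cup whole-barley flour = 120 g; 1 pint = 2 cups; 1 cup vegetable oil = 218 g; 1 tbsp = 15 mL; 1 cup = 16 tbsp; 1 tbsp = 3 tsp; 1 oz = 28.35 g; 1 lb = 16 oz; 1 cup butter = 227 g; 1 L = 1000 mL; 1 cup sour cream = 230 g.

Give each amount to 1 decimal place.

Scaling factor: 48/20 = 12/5 = 2.4.
olive oil: 1 L × 12/5 × 1000 mL/L = 2400.0 mL
sour cream: 8 oz × 12/5 × 28.35 g/oz ÷ 230 g/cup ≈ 2.4 cup
butter: 3 cup × 12/5 × 227 g/cup ÷ 28.35 g/oz ≈ 57.7 oz
vegetable oil: 2.5 pint × 12/5 × 2 cup/pint × 218 g/cup = 2616.0 g
plain yogurt: 2 tbsp × 12/5 × 15 mL/tbsp = 72.0 mL
whole-barley flour: (2 tbsp + 2 tsp = 8/3 tbsp) × 12/5 ÷ 16 tbsp/cup × 120 g/cup = 48.0 g

olive oil: 2400.0 mL; sour cream: 2.4 cup; butter: 57.7 oz; vegetable oil: 2616.0 g; plain yogurt: 72.0 mL; whole-barley flour: 48.0 g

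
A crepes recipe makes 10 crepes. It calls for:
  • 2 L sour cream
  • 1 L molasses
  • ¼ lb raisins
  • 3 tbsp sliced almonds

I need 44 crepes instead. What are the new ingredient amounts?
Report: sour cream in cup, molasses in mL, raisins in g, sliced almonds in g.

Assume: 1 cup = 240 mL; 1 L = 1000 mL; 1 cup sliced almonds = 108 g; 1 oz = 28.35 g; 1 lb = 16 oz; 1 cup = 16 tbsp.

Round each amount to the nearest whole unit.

Scaling factor: 44/10 = 22/5 = 4.4.
sour cream: 2 L × 22/5 × 1000 mL/L ÷ 240 mL/cup ≈ 37 cup
molasses: 1 L × 22/5 × 1000 mL/L = 4400 mL
raisins: 0.25 lb × 22/5 × 16 oz/lb × 28.35 g/oz ≈ 499 g
sliced almonds: 3 tbsp × 22/5 ÷ 16 tbsp/cup × 108 g/cup ≈ 89 g

sour cream: 37 cup; molasses: 4400 mL; raisins: 499 g; sliced almonds: 89 g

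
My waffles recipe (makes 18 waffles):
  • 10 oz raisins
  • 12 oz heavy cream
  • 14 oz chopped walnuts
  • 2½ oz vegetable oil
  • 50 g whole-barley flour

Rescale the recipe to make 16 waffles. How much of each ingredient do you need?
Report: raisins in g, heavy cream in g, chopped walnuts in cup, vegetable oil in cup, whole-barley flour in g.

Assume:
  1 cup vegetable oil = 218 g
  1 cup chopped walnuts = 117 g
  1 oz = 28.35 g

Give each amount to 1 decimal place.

raisins: 252.0 g; heavy cream: 302.4 g; chopped walnuts: 3.0 cup; vegetable oil: 0.3 cup; whole-barley flour: 44.4 g

Scaling factor: 16/18 = 8/9.
raisins: 10 oz × 8/9 × 28.35 g/oz = 252.0 g
heavy cream: 12 oz × 8/9 × 28.35 g/oz = 302.4 g
chopped walnuts: 14 oz × 8/9 × 28.35 g/oz ÷ 117 g/cup ≈ 3.0 cup
vegetable oil: 2.5 oz × 8/9 × 28.35 g/oz ÷ 218 g/cup ≈ 0.3 cup
whole-barley flour: 50 g × 8/9 ≈ 44.4 g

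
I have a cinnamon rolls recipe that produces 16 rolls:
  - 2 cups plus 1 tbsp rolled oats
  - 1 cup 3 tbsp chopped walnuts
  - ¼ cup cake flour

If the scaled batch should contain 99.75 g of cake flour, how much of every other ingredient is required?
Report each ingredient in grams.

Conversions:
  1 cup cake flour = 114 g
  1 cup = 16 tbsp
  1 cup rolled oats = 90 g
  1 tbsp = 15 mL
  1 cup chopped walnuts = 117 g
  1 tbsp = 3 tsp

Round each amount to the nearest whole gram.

The original recipe has 28.5 g of cake flour, so the scaling factor is 99.75 ÷ 28.5 = 7/2 = 3.5.
rolled oats: (2 cup + 1 tbsp = 2.0625 cup) × 7/2 × 90 g/cup ≈ 650 g
chopped walnuts: (1 cup + 3 tbsp = 1.1875 cup) × 7/2 × 117 g/cup ≈ 486 g

rolled oats: 650 g; chopped walnuts: 486 g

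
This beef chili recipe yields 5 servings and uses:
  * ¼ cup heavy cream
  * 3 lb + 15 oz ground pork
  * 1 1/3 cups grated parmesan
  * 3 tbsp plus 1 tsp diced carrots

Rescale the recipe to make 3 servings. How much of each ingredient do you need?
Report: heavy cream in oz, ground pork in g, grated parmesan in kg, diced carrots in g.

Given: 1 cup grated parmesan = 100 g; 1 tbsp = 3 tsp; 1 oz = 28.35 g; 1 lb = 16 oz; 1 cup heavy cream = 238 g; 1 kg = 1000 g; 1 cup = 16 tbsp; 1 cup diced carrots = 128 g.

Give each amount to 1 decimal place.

heavy cream: 1.3 oz; ground pork: 1071.6 g; grated parmesan: 0.1 kg; diced carrots: 16.0 g

Scaling factor: 3/5 = 0.6.
heavy cream: 0.25 cup × 3/5 × 238 g/cup ÷ 28.35 g/oz ≈ 1.3 oz
ground pork: (3 lb + 15 oz = 3.9375 lb) × 3/5 × 16 oz/lb × 28.35 g/oz ≈ 1071.6 g
grated parmesan: 4/3 cup × 3/5 × 100 g/cup ÷ 1000 g/kg ≈ 0.1 kg
diced carrots: (3 tbsp + 1 tsp = 10/3 tbsp) × 3/5 ÷ 16 tbsp/cup × 128 g/cup = 16.0 g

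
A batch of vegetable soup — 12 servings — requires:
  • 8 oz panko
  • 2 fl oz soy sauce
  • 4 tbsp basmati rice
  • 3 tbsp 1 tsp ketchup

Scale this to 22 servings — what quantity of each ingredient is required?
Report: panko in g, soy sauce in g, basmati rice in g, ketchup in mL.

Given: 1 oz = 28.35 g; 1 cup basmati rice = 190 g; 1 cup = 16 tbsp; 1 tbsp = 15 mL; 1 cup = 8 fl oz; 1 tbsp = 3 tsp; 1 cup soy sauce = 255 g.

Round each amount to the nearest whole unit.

panko: 416 g; soy sauce: 117 g; basmati rice: 87 g; ketchup: 92 mL

Scaling factor: 22/12 = 11/6.
panko: 8 oz × 11/6 × 28.35 g/oz ≈ 416 g
soy sauce: 2 fl oz × 11/6 ÷ 8 fl oz/cup × 255 g/cup ≈ 117 g
basmati rice: 4 tbsp × 11/6 ÷ 16 tbsp/cup × 190 g/cup ≈ 87 g
ketchup: (3 tbsp + 1 tsp = 10/3 tbsp) × 11/6 × 15 mL/tbsp ≈ 92 mL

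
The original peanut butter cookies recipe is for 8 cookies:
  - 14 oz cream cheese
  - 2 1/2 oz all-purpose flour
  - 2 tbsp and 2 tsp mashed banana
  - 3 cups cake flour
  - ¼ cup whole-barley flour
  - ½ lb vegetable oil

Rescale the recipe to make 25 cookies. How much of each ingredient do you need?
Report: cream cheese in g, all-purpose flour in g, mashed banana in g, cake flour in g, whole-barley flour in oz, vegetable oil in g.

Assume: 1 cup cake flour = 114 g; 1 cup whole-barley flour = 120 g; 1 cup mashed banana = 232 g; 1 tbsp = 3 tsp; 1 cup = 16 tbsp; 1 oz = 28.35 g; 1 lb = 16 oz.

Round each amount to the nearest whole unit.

cream cheese: 1240 g; all-purpose flour: 221 g; mashed banana: 121 g; cake flour: 1069 g; whole-barley flour: 3 oz; vegetable oil: 709 g

Scaling factor: 25/8 = 3.125.
cream cheese: 14 oz × 25/8 × 28.35 g/oz ≈ 1240 g
all-purpose flour: 2.5 oz × 25/8 × 28.35 g/oz ≈ 221 g
mashed banana: (2 tbsp + 2 tsp = 8/3 tbsp) × 25/8 ÷ 16 tbsp/cup × 232 g/cup ≈ 121 g
cake flour: 3 cup × 25/8 × 114 g/cup ≈ 1069 g
whole-barley flour: 0.25 cup × 25/8 × 120 g/cup ÷ 28.35 g/oz ≈ 3 oz
vegetable oil: 0.5 lb × 25/8 × 16 oz/lb × 28.35 g/oz ≈ 709 g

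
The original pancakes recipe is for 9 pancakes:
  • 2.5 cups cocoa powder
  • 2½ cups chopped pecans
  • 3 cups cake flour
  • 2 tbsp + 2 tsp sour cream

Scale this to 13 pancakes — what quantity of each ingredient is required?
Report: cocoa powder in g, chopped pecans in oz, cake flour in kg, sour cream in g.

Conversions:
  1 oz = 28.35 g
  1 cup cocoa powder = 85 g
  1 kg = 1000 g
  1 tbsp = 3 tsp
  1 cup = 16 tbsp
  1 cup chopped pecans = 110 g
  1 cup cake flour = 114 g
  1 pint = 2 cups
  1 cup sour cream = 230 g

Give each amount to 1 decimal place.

Scaling factor: 13/9.
cocoa powder: 2.5 cup × 13/9 × 85 g/cup ≈ 306.9 g
chopped pecans: 2.5 cup × 13/9 × 110 g/cup ÷ 28.35 g/oz ≈ 14.0 oz
cake flour: 3 cup × 13/9 × 114 g/cup ÷ 1000 g/kg ≈ 0.5 kg
sour cream: (2 tbsp + 2 tsp = 8/3 tbsp) × 13/9 ÷ 16 tbsp/cup × 230 g/cup ≈ 55.4 g

cocoa powder: 306.9 g; chopped pecans: 14.0 oz; cake flour: 0.5 kg; sour cream: 55.4 g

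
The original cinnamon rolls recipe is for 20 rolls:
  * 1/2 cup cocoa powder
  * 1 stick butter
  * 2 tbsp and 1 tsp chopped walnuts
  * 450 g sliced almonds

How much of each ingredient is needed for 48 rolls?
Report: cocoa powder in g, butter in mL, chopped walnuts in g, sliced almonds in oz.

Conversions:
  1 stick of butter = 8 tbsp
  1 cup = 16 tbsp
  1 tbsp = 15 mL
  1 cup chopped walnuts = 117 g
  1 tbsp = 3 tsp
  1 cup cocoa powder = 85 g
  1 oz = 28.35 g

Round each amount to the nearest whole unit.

cocoa powder: 102 g; butter: 288 mL; chopped walnuts: 41 g; sliced almonds: 38 oz

Scaling factor: 48/20 = 12/5 = 2.4.
cocoa powder: 0.5 cup × 12/5 × 85 g/cup = 102 g
butter: 1 stick × 12/5 × 8 tbsp/stick × 15 mL/tbsp = 288 mL
chopped walnuts: (2 tbsp + 1 tsp = 7/3 tbsp) × 12/5 ÷ 16 tbsp/cup × 117 g/cup ≈ 41 g
sliced almonds: 450 g × 12/5 ÷ 28.35 g/oz ≈ 38 oz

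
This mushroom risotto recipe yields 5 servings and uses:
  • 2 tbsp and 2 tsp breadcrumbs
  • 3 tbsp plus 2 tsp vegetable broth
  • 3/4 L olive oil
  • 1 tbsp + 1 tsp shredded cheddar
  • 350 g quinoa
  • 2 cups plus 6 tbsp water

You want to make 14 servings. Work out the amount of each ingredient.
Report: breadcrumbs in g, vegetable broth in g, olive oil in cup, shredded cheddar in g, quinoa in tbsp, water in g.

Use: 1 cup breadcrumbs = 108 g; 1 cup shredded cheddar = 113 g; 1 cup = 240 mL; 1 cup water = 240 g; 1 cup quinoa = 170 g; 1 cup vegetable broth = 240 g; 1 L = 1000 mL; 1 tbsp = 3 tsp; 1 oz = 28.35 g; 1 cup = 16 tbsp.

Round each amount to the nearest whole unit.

breadcrumbs: 50 g; vegetable broth: 154 g; olive oil: 9 cup; shredded cheddar: 26 g; quinoa: 92 tbsp; water: 1596 g

Scaling factor: 14/5 = 2.8.
breadcrumbs: (2 tbsp + 2 tsp = 8/3 tbsp) × 14/5 ÷ 16 tbsp/cup × 108 g/cup ≈ 50 g
vegetable broth: (3 tbsp + 2 tsp = 11/3 tbsp) × 14/5 ÷ 16 tbsp/cup × 240 g/cup = 154 g
olive oil: 0.75 L × 14/5 × 1000 mL/L ÷ 240 mL/cup ≈ 9 cup
shredded cheddar: (1 tbsp + 1 tsp = 4/3 tbsp) × 14/5 ÷ 16 tbsp/cup × 113 g/cup ≈ 26 g
quinoa: 350 g × 14/5 ÷ 170 g/cup × 16 tbsp/cup ≈ 92 tbsp
water: (2 cup + 6 tbsp = 2.375 cup) × 14/5 × 240 g/cup = 1596 g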